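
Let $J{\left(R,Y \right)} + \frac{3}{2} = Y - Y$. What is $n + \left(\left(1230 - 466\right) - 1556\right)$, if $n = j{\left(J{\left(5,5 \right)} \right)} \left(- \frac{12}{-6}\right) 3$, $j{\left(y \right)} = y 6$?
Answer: $-846$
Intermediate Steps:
$J{\left(R,Y \right)} = - \frac{3}{2}$ ($J{\left(R,Y \right)} = - \frac{3}{2} + \left(Y - Y\right) = - \frac{3}{2} + 0 = - \frac{3}{2}$)
$j{\left(y \right)} = 6 y$
$n = -54$ ($n = 6 \left(- \frac{3}{2}\right) \left(- \frac{12}{-6}\right) 3 = - 9 \left(\left(-12\right) \left(- \frac{1}{6}\right)\right) 3 = \left(-9\right) 2 \cdot 3 = \left(-18\right) 3 = -54$)
$n + \left(\left(1230 - 466\right) - 1556\right) = -54 + \left(\left(1230 - 466\right) - 1556\right) = -54 + \left(764 - 1556\right) = -54 - 792 = -846$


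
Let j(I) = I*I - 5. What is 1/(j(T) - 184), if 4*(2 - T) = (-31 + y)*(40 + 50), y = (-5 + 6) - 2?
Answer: 1/521095 ≈ 1.9190e-6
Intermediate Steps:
y = -1 (y = 1 - 2 = -1)
T = 722 (T = 2 - (-31 - 1)*(40 + 50)/4 = 2 - (-8)*90 = 2 - 1/4*(-2880) = 2 + 720 = 722)
j(I) = -5 + I**2 (j(I) = I**2 - 5 = -5 + I**2)
1/(j(T) - 184) = 1/((-5 + 722**2) - 184) = 1/((-5 + 521284) - 184) = 1/(521279 - 184) = 1/521095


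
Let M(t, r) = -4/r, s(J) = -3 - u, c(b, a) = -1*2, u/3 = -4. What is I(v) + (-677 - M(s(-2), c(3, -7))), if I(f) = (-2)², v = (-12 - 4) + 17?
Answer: -675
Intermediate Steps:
u = -12 (u = 3*(-4) = -12)
c(b, a) = -2
s(J) = 9 (s(J) = -3 - 1*(-12) = -3 + 12 = 9)
v = 1 (v = -16 + 17 = 1)
I(f) = 4
I(v) + (-677 - M(s(-2), c(3, -7))) = 4 + (-677 - (-4)/(-2)) = 4 + (-677 - (-4)*(-1)/2) = 4 + (-677 - 1*2) = 4 + (-677 - 2) = 4 - 679 = -675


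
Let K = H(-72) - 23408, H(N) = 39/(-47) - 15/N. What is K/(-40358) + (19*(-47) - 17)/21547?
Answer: 527520239135/980901835728 ≈ 0.53779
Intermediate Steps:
H(N) = -39/47 - 15/N (H(N) = 39*(-1/47) - 15/N = -39/47 - 15/N)
K = -26404925/1128 (K = (-39/47 - 15/(-72)) - 23408 = (-39/47 - 15*(-1/72)) - 23408 = (-39/47 + 5/24) - 23408 = -701/1128 - 23408 = -26404925/1128 ≈ -23409.)
K/(-40358) + (19*(-47) - 17)/21547 = -26404925/1128/(-40358) + (19*(-47) - 17)/21547 = -26404925/1128*(-1/40358) + (-893 - 17)*(1/21547) = 26404925/45523824 - 910*1/21547 = 26404925/45523824 - 910/21547 = 527520239135/980901835728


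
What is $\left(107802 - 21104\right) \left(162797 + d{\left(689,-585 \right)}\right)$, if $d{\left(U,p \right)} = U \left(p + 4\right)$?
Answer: $-20591815376$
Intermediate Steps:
$d{\left(U,p \right)} = U \left(4 + p\right)$
$\left(107802 - 21104\right) \left(162797 + d{\left(689,-585 \right)}\right) = \left(107802 - 21104\right) \left(162797 + 689 \left(4 - 585\right)\right) = 86698 \left(162797 + 689 \left(-581\right)\right) = 86698 \left(162797 - 400309\right) = 86698 \left(-237512\right) = -20591815376$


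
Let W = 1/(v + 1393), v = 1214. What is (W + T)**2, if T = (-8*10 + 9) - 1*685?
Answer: 3884411333881/6796449 ≈ 5.7154e+5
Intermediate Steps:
W = 1/2607 (W = 1/(1214 + 1393) = 1/2607 ≈ 0.00038358)
T = -756 (T = (-80 + 9) - 685 = -71 - 685 = -756)
(W + T)**2 = (1/2607 - 756)**2 = (-1970891/2607)**2 = 3884411333881/6796449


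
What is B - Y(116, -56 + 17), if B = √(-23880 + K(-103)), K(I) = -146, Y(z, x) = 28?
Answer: -28 + I*√24026 ≈ -28.0 + 155.0*I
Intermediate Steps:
B = I*√24026 (B = √(-23880 - 146) = √(-24026) = I*√24026 ≈ 155.0*I)
B - Y(116, -56 + 17) = I*√24026 - 1*28 = I*√24026 - 28 = -28 + I*√24026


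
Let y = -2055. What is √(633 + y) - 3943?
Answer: -3943 + 3*I*√158 ≈ -3943.0 + 37.709*I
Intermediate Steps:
√(633 + y) - 3943 = √(633 - 2055) - 3943 = √(-1422) - 3943 = 3*I*√158 - 3943 = -3943 + 3*I*√158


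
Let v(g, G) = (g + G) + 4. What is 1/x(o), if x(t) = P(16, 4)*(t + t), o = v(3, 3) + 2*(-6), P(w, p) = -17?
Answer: 1/68 ≈ 0.014706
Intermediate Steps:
v(g, G) = 4 + G + g (v(g, G) = (G + g) + 4 = 4 + G + g)
o = -2 (o = (4 + 3 + 3) + 2*(-6) = 10 - 12 = -2)
x(t) = -34*t (x(t) = -17*(t + t) = -34*t)
1/x(o) = 1/(-34*(-2)) = 1/68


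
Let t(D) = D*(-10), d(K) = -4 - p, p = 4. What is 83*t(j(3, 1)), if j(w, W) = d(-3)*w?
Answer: 19920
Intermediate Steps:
d(K) = -8 (d(K) = -4 - 1*4 = -4 - 4 = -8)
j(w, W) = -8*w
t(D) = -10*D
83*t(j(3, 1)) = 83*(-(-80)*3) = 83*(-10*(-24)) = 83*240 = 19920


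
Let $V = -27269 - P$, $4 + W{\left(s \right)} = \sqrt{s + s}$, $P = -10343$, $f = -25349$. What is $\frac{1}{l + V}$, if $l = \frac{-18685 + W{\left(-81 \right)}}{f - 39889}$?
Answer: $- \frac{72035779963362}{1219256975271690763} + \frac{587142 i \sqrt{2}}{1219256975271690763} \approx -5.9082 \cdot 10^{-5} + 6.8102 \cdot 10^{-13} i$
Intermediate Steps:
$W{\left(s \right)} = -4 + \sqrt{2} \sqrt{s}$ ($W{\left(s \right)} = -4 + \sqrt{s + s} = -4 + \sqrt{2 s} = -4 + \sqrt{2} \sqrt{s}$)
$l = \frac{18689}{65238} - \frac{3 i \sqrt{2}}{21746}$ ($l = \frac{-18685 - \left(4 - \sqrt{2} \sqrt{-81}\right)}{-25349 - 39889} = \frac{-18685 - \left(4 - \sqrt{2} \cdot 9 i\right)}{-65238} = \left(-18685 - \left(4 - 9 i \sqrt{2}\right)\right) \left(- \frac{1}{65238}\right) = \left(-18689 + 9 i \sqrt{2}\right) \left(- \frac{1}{65238}\right) = \frac{18689}{65238} - \frac{3 i \sqrt{2}}{21746} \approx 0.28647 - 0.0001951 i$)
$V = -16926$ ($V = -27269 - -10343 = -27269 + 10343 = -16926$)
$\frac{1}{l + V} = \frac{1}{\left(\frac{18689}{65238} - \frac{3 i \sqrt{2}}{21746}\right) - 16926} = \frac{1}{- \frac{1104199699}{65238} - \frac{3 i \sqrt{2}}{21746}}$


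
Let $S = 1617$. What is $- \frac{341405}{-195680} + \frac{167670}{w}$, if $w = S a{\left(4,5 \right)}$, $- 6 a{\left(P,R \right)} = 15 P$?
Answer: $- \frac{181927645}{21094304} \approx -8.6245$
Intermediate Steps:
$a{\left(P,R \right)} = - \frac{5 P}{2}$ ($a{\left(P,R \right)} = - \frac{15 P}{6} = - \frac{5 P}{2}$)
$w = -16170$ ($w = 1617 \left(\left(- \frac{5}{2}\right) 4\right) = 1617 \left(-10\right) = -16170$)
$- \frac{341405}{-195680} + \frac{167670}{w} = - \frac{341405}{-195680} + \frac{167670}{-16170} = \left(-341405\right) \left(- \frac{1}{195680}\right) + 167670 \left(- \frac{1}{16170}\right) = \frac{68281}{39136} - \frac{5589}{539} = - \frac{181927645}{21094304}$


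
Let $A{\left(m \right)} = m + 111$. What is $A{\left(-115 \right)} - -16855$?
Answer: $16851$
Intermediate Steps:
$A{\left(m \right)} = 111 + m$
$A{\left(-115 \right)} - -16855 = \left(111 - 115\right) - -16855 = -4 + 16855 = 16851$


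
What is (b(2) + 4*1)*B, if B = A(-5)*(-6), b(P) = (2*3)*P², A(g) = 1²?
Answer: -168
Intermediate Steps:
A(g) = 1
b(P) = 6*P²
B = -6 (B = 1*(-6) = -6)
(b(2) + 4*1)*B = (6*2² + 4*1)*(-6) = (6*4 + 4)*(-6) = (24 + 4)*(-6) = 28*(-6) = -168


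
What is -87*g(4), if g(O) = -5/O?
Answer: 435/4 ≈ 108.75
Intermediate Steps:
-87*g(4) = -(-435)/4 = -87*(-5/4) = 435/4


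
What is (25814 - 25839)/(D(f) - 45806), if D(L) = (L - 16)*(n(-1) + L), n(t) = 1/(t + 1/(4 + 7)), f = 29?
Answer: 250/454433 ≈ 0.00055014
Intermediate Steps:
n(t) = 1/(1/11 + t) (n(t) = 1/(t + 1/11) = 1/(1/11 + t))
D(L) = (-16 + L)*(-11/10 + L) (D(L) = (L - 16)*(11/(1 + 11*(-1)) + L) = (-16 + L)*(11/(1 - 11) + L) = (-16 + L)*(11/(-10) + L) = (-16 + L)*(11*(-⅒) + L) = (-16 + L)*(-11/10 + L))
(25814 - 25839)/(D(f) - 45806) = (25814 - 25839)/((88/5 + 29² - 171/10*29) - 45806) = -25/((88/5 + 841 - 4959/10) - 45806) = -25/(3627/10 - 45806) = -25/(-454433/10) = -25*(-10/454433) = 250/454433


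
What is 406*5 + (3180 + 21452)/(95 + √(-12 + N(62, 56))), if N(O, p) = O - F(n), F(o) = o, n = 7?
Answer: 10286750/4491 - 12316*√43/4491 ≈ 2272.5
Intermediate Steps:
N(O, p) = -7 + O (N(O, p) = O - 1*7 = O - 7 = -7 + O)
406*5 + (3180 + 21452)/(95 + √(-12 + N(62, 56))) = 406*5 + (3180 + 21452)/(95 + √(-12 + (-7 + 62))) = 2030 + 24632/(95 + √(-12 + 55)) = 2030 + 24632/(95 + √43)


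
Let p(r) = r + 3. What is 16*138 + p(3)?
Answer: 2214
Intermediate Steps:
p(r) = 3 + r
16*138 + p(3) = 16*138 + (3 + 3) = 2208 + 6 = 2214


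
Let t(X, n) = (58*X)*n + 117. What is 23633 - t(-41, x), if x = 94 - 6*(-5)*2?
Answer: 389728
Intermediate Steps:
x = 154 (x = 94 - (-30)*2 = 94 - 1*(-60) = 94 + 60 = 154)
t(X, n) = 117 + 58*X*n (t(X, n) = 58*X*n + 117 = 117 + 58*X*n)
23633 - t(-41, x) = 23633 - (117 + 58*(-41)*154) = 23633 - (117 - 366212) = 23633 - 1*(-366095) = 23633 + 366095 = 389728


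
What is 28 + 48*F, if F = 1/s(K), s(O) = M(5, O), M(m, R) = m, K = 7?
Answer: 188/5 ≈ 37.600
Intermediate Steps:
s(O) = 5
F = ⅕ (F = 1/5 = ⅕ ≈ 0.20000)
28 + 48*F = 28 + 48*(⅕) = 28 + 48/5 = 188/5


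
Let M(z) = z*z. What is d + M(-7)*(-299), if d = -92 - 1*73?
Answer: -14816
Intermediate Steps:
M(z) = z²
d = -165 (d = -92 - 73 = -165)
d + M(-7)*(-299) = -165 + (-7)²*(-299) = -165 + 49*(-299) = -165 - 14651 = -14816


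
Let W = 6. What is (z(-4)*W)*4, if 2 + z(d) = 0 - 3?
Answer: -120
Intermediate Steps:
z(d) = -5 (z(d) = -2 + (0 - 3) = -2 - 3 = -5)
(z(-4)*W)*4 = -5*6*4 = -30*4 = -120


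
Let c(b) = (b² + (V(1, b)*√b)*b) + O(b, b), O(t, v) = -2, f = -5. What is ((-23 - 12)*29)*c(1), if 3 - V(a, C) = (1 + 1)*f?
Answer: -12180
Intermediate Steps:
V(a, C) = 13 (V(a, C) = 3 - (1 + 1)*(-5) = 3 - 2*(-5) = 3 - 1*(-10) = 3 + 10 = 13)
c(b) = -2 + b² + 13*b^(3/2) (c(b) = (b² + (13*√b)*b) - 2 = (b² + 13*b^(3/2)) - 2 = -2 + b² + 13*b^(3/2))
((-23 - 12)*29)*c(1) = ((-23 - 12)*29)*(-2 + 1² + 13*1^(3/2)) = (-35*29)*(-2 + 1 + 13*1) = -1015*(-2 + 1 + 13) = -1015*12 = -12180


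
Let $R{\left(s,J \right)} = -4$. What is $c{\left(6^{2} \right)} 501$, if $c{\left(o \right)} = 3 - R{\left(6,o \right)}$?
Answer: $3507$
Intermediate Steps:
$c{\left(o \right)} = 7$ ($c{\left(o \right)} = 3 - -4 = 3 + 4 = 7$)
$c{\left(6^{2} \right)} 501 = 7 \cdot 501 = 3507$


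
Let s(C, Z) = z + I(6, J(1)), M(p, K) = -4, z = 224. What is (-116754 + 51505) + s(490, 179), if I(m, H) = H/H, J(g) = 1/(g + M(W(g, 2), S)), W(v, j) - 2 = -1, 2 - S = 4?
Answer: -65024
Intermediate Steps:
S = -2 (S = 2 - 1*4 = 2 - 4 = -2)
W(v, j) = 1 (W(v, j) = 2 - 1 = 1)
J(g) = 1/(-4 + g) (J(g) = 1/(g - 4) = 1/(-4 + g))
I(m, H) = 1
s(C, Z) = 225 (s(C, Z) = 224 + 1 = 225)
(-116754 + 51505) + s(490, 179) = (-116754 + 51505) + 225 = -65249 + 225 = -65024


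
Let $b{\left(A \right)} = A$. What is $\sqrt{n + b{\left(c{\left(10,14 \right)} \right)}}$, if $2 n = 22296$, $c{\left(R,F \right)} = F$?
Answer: $\sqrt{11162} \approx 105.65$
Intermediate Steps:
$n = 11148$ ($n = \frac{1}{2} \cdot 22296 = 11148$)
$\sqrt{n + b{\left(c{\left(10,14 \right)} \right)}} = \sqrt{11148 + 14} = \sqrt{11162}$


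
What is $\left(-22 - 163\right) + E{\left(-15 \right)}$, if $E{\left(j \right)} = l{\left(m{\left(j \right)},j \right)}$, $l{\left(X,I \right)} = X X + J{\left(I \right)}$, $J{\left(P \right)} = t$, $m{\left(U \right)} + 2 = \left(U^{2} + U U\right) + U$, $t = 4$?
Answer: $187308$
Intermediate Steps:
$m{\left(U \right)} = -2 + U + 2 U^{2}$ ($m{\left(U \right)} = -2 + \left(\left(U^{2} + U U\right) + U\right) = -2 + \left(\left(U^{2} + U^{2}\right) + U\right) = -2 + \left(2 U^{2} + U\right) = -2 + \left(U + 2 U^{2}\right) = -2 + U + 2 U^{2}$)
$J{\left(P \right)} = 4$
$l{\left(X,I \right)} = 4 + X^{2}$ ($l{\left(X,I \right)} = X X + 4 = X^{2} + 4 = 4 + X^{2}$)
$E{\left(j \right)} = 4 + \left(-2 + j + 2 j^{2}\right)^{2}$
$\left(-22 - 163\right) + E{\left(-15 \right)} = \left(-22 - 163\right) + \left(4 + \left(-2 - 15 + 2 \left(-15\right)^{2}\right)^{2}\right) = -185 + \left(4 + \left(-2 - 15 + 2 \cdot 225\right)^{2}\right) = -185 + \left(4 + \left(-2 - 15 + 450\right)^{2}\right) = -185 + \left(4 + 433^{2}\right) = -185 + \left(4 + 187489\right) = -185 + 187493 = 187308$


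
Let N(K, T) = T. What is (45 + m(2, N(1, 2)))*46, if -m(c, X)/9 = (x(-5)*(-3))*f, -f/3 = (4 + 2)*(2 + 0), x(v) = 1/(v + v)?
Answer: 32706/5 ≈ 6541.2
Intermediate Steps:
x(v) = 1/(2*v)
f = -36 (f = -3*(4 + 2)*(2 + 0) = -18*2 = -3*12 = -36)
m(c, X) = 486/5 (m(c, X) = -9*((½)/(-5))*(-3)*(-36) = -9*((½)*(-⅕))*(-3)*(-36) = -9*(-⅒*(-3))*(-36) = -27*(-36)/10 = -9*(-54/5) = 486/5)
(45 + m(2, N(1, 2)))*46 = (45 + 486/5)*46 = (711/5)*46 = 32706/5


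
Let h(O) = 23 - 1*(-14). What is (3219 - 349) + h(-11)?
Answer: 2907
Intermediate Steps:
h(O) = 37 (h(O) = 23 + 14 = 37)
(3219 - 349) + h(-11) = (3219 - 349) + 37 = 2870 + 37 = 2907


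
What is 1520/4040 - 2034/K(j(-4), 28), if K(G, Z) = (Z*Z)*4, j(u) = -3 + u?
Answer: -43133/158368 ≈ -0.27236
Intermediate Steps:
K(G, Z) = 4*Z**2 (K(G, Z) = Z**2*4 = 4*Z**2)
1520/4040 - 2034/K(j(-4), 28) = 1520/4040 - 2034/(4*28**2) = 1520*(1/4040) - 2034/(4*784) = 38/101 - 2034/3136 = 38/101 - 2034*1/3136 = 38/101 - 1017/1568 = -43133/158368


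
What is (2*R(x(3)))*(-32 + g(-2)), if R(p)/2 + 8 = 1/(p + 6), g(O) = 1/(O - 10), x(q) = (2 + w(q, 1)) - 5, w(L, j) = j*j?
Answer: 11935/12 ≈ 994.58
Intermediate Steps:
w(L, j) = j**2
x(q) = -2 (x(q) = (2 + 1**2) - 5 = (2 + 1) - 5 = 3 - 5 = -2)
g(O) = 1/(-10 + O)
R(p) = -16 + 2/(6 + p) (R(p) = -16 + 2/(p + 6) = -16 + 2/(6 + p))
(2*R(x(3)))*(-32 + g(-2)) = (2*(2*(-47 - 8*(-2))/(6 - 2)))*(-32 + 1/(-10 - 2)) = (2*(2*(-47 + 16)/4))*(-32 + 1/(-12)) = (2*(2*(1/4)*(-31)))*(-32 - 1/12) = (2*(-31/2))*(-385/12) = -31*(-385/12) = 11935/12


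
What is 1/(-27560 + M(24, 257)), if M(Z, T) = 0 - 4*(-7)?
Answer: -1/27532 ≈ -3.6321e-5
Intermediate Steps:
M(Z, T) = 28 (M(Z, T) = 0 + 28 = 28)
1/(-27560 + M(24, 257)) = 1/(-27560 + 28) = 1/(-27532) = -1/27532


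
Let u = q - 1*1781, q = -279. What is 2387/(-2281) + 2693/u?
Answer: -11059953/4698860 ≈ -2.3538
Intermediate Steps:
u = -2060 (u = -279 - 1*1781 = -279 - 1781 = -2060)
2387/(-2281) + 2693/u = 2387/(-2281) + 2693/(-2060) = 2387*(-1/2281) + 2693*(-1/2060) = -2387/2281 - 2693/2060 = -11059953/4698860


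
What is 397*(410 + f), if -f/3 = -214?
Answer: 417644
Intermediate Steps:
f = 642 (f = -3*(-214) = 642)
397*(410 + f) = 397*(410 + 642) = 397*1052 = 417644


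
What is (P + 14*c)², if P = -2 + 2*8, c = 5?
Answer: 7056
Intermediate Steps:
P = 14 (P = -2 + 16 = 14)
(P + 14*c)² = (14 + 14*5)² = (14 + 70)² = 84² = 7056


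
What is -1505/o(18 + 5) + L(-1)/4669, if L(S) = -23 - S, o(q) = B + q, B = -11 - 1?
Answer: -7027087/51359 ≈ -136.82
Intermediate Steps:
B = -12
o(q) = -12 + q
-1505/o(18 + 5) + L(-1)/4669 = -1505/(-12 + (18 + 5)) + (-23 - 1*(-1))/4669 = -1505/(-12 + 23) + (-23 + 1)*(1/4669) = -1505/11 - 22*1/4669 = -1505*1/11 - 22/4669 = -1505/11 - 22/4669 = -7027087/51359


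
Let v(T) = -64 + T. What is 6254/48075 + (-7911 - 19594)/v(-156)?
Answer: 264735751/2115300 ≈ 125.15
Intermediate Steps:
6254/48075 + (-7911 - 19594)/v(-156) = 6254/48075 + (-7911 - 19594)/(-64 - 156) = 6254*(1/48075) - 27505/(-220) = 6254/48075 - 27505*(-1/220) = 6254/48075 + 5501/44 = 264735751/2115300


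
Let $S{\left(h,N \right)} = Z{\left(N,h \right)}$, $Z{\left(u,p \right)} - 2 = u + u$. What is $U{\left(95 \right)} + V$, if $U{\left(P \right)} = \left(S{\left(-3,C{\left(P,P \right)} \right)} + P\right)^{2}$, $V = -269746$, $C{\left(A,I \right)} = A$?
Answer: $-187377$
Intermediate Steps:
$Z{\left(u,p \right)} = 2 + 2 u$ ($Z{\left(u,p \right)} = 2 + \left(u + u\right) = 2 + 2 u$)
$S{\left(h,N \right)} = 2 + 2 N$
$U{\left(P \right)} = \left(2 + 3 P\right)^{2}$ ($U{\left(P \right)} = \left(\left(2 + 2 P\right) + P\right)^{2} = \left(2 + 3 P\right)^{2}$)
$U{\left(95 \right)} + V = \left(2 + 3 \cdot 95\right)^{2} - 269746 = \left(2 + 285\right)^{2} - 269746 = 287^{2} - 269746 = 82369 - 269746 = -187377$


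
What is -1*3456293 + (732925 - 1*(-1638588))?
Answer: -1084780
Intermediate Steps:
-1*3456293 + (732925 - 1*(-1638588)) = -3456293 + (732925 + 1638588) = -3456293 + 2371513 = -1084780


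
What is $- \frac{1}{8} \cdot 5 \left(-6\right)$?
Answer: $\frac{15}{4} \approx 3.75$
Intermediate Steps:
$- \frac{1}{8} \cdot 5 \left(-6\right) = \left(-1\right) \frac{1}{8} \cdot 5 \left(-6\right) = \left(- \frac{1}{8}\right) 5 \left(-6\right) = \left(- \frac{5}{8}\right) \left(-6\right) = \frac{15}{4}$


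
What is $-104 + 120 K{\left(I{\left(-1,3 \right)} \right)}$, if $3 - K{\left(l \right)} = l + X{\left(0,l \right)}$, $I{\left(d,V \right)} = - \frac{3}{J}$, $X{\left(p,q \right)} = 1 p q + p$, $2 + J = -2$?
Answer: $166$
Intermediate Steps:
$J = -4$ ($J = -2 - 2 = -4$)
$X{\left(p,q \right)} = p + p q$ ($X{\left(p,q \right)} = p q + p = p + p q$)
$I{\left(d,V \right)} = \frac{3}{4}$ ($I{\left(d,V \right)} = - \frac{3}{-4} = \left(-3\right) \left(- \frac{1}{4}\right) = \frac{3}{4}$)
$K{\left(l \right)} = 3 - l$ ($K{\left(l \right)} = 3 - \left(l + 0 \left(1 + l\right)\right) = 3 - \left(l + 0\right) = 3 - l$)
$-104 + 120 K{\left(I{\left(-1,3 \right)} \right)} = -104 + 120 \left(3 - \frac{3}{4}\right) = -104 + 120 \cdot \frac{9}{4} = -104 + 270 = 166$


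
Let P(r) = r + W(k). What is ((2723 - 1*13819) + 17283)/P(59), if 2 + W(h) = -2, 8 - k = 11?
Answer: 6187/55 ≈ 112.49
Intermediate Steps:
k = -3 (k = 8 - 1*11 = 8 - 11 = -3)
W(h) = -4 (W(h) = -2 - 2 = -4)
P(r) = -4 + r (P(r) = r - 4 = -4 + r)
((2723 - 1*13819) + 17283)/P(59) = ((2723 - 1*13819) + 17283)/(-4 + 59) = ((2723 - 13819) + 17283)/55 = (-11096 + 17283)*(1/55) = 6187*(1/55) = 6187/55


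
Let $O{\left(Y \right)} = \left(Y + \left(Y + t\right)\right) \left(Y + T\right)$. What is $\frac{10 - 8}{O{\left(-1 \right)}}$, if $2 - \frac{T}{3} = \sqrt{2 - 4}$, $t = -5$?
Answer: $- \frac{10}{301} - \frac{6 i \sqrt{2}}{301} \approx -0.033223 - 0.02819 i$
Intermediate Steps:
$T = 6 - 3 i \sqrt{2}$ ($T = 6 - 3 \sqrt{2 - 4} = 6 - 3 \sqrt{-2} = 6 - 3 i \sqrt{2} \approx 6.0 - 4.2426 i$)
$O{\left(Y \right)} = \left(-5 + 2 Y\right) \left(6 + Y - 3 i \sqrt{2}\right)$ ($O{\left(Y \right)} = \left(Y + \left(Y - 5\right)\right) \left(Y + \left(6 - 3 i \sqrt{2}\right)\right) = \left(Y + \left(-5 + Y\right)\right) \left(6 + Y - 3 i \sqrt{2}\right) = \left(-5 + 2 Y\right) \left(6 + Y - 3 i \sqrt{2}\right)$)
$\frac{10 - 8}{O{\left(-1 \right)}} = \frac{10 - 8}{-30 + 2 \left(-1\right)^{2} + 7 \left(-1\right) + 15 i \sqrt{2} - 6 i \left(-1\right) \sqrt{2}} = \frac{2}{-30 + 2 \cdot 1 - 7 + 15 i \sqrt{2} + 6 i \sqrt{2}} = \frac{2}{-30 + 2 - 7 + 15 i \sqrt{2} + 6 i \sqrt{2}} = \frac{2}{-35 + 21 i \sqrt{2}}$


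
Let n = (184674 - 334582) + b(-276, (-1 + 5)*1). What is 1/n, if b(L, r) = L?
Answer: -1/150184 ≈ -6.6585e-6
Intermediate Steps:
n = -150184 (n = (184674 - 334582) - 276 = -149908 - 276 = -150184)
1/n = 1/(-150184) = -1/150184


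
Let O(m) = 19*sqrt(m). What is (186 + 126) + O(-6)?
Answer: 312 + 19*I*sqrt(6) ≈ 312.0 + 46.54*I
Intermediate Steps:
(186 + 126) + O(-6) = (186 + 126) + 19*sqrt(-6) = 312 + 19*(I*sqrt(6)) = 312 + 19*I*sqrt(6)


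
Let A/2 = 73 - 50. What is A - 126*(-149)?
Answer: 18820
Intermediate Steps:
A = 46 (A = 2*(73 - 50) = 2*23 = 46)
A - 126*(-149) = 46 - 126*(-149) = 46 + 18774 = 18820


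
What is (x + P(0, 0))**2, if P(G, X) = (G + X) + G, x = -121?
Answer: 14641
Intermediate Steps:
P(G, X) = X + 2*G
(x + P(0, 0))**2 = (-121 + (0 + 2*0))**2 = (-121 + (0 + 0))**2 = (-121 + 0)**2 = (-121)**2 = 14641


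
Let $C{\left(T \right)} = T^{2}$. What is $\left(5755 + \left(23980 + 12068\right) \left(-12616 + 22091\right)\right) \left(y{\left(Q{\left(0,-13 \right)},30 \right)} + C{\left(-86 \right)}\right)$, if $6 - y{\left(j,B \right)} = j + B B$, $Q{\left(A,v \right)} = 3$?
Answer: $2219802046945$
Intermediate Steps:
$y{\left(j,B \right)} = 6 - j - B^{2}$ ($y{\left(j,B \right)} = 6 - \left(j + B B\right) = 6 - \left(j + B^{2}\right) = 6 - j - B^{2}$)
$\left(5755 + \left(23980 + 12068\right) \left(-12616 + 22091\right)\right) \left(y{\left(Q{\left(0,-13 \right)},30 \right)} + C{\left(-86 \right)}\right) = \left(5755 + \left(23980 + 12068\right) \left(-12616 + 22091\right)\right) \left(\left(6 - 3 - 30^{2}\right) + \left(-86\right)^{2}\right) = \left(5755 + 36048 \cdot 9475\right) \left(\left(6 - 3 - 900\right) + 7396\right) = \left(5755 + 341554800\right) \left(\left(6 - 3 - 900\right) + 7396\right) = 341560555 \left(-897 + 7396\right) = 341560555 \cdot 6499 = 2219802046945$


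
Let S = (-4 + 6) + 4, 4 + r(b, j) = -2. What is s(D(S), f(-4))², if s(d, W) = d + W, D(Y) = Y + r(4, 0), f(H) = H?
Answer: 16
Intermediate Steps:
r(b, j) = -6 (r(b, j) = -4 - 2 = -6)
S = 6 (S = 2 + 4 = 6)
D(Y) = -6 + Y (D(Y) = Y - 6 = -6 + Y)
s(d, W) = W + d
s(D(S), f(-4))² = (-4 + (-6 + 6))² = (-4 + 0)² = (-4)² = 16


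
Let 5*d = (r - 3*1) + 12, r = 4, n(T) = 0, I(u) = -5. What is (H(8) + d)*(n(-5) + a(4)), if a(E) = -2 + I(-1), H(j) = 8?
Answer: -371/5 ≈ -74.200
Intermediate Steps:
a(E) = -7 (a(E) = -2 - 5 = -7)
d = 13/5 (d = ((4 - 3*1) + 12)/5 = ((4 - 3) + 12)/5 = (1 + 12)/5 = (⅕)*13 = 13/5 ≈ 2.6000)
(H(8) + d)*(n(-5) + a(4)) = (8 + 13/5)*(0 - 7) = (53/5)*(-7) = -371/5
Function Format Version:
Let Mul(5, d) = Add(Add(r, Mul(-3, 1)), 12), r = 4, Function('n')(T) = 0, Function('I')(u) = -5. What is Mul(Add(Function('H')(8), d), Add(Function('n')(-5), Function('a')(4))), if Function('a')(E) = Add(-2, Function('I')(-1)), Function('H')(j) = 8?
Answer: Rational(-371, 5) ≈ -74.200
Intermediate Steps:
Function('a')(E) = -7 (Function('a')(E) = Add(-2, -5) = -7)
d = Rational(13, 5) (d = Mul(Rational(1, 5), Add(Add(4, Mul(-3, 1)), 12)) = Mul(Rational(1, 5), Add(Add(4, -3), 12)) = Mul(Rational(1, 5), Add(1, 12)) = Mul(Rational(1, 5), 13) = Rational(13, 5) ≈ 2.6000)
Mul(Add(Function('H')(8), d), Add(Function('n')(-5), Function('a')(4))) = Mul(Add(8, Rational(13, 5)), Add(0, -7)) = Mul(Rational(53, 5), -7) = Rational(-371, 5)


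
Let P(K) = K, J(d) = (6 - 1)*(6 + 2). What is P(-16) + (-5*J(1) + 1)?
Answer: -215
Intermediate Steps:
J(d) = 40 (J(d) = 5*8 = 40)
P(-16) + (-5*J(1) + 1) = -16 + (-5*40 + 1) = -16 + (-200 + 1) = -16 - 199 = -215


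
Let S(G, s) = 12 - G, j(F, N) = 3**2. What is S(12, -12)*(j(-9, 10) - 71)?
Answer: 0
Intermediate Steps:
j(F, N) = 9
S(12, -12)*(j(-9, 10) - 71) = (12 - 1*12)*(9 - 71) = (12 - 12)*(-62) = 0*(-62) = 0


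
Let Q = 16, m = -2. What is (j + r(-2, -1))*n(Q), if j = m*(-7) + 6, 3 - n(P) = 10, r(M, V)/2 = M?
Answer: -112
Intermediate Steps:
r(M, V) = 2*M
n(P) = -7 (n(P) = 3 - 1*10 = 3 - 10 = -7)
j = 20 (j = -2*(-7) + 6 = 14 + 6 = 20)
(j + r(-2, -1))*n(Q) = (20 + 2*(-2))*(-7) = (20 - 4)*(-7) = 16*(-7) = -112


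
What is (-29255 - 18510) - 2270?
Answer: -50035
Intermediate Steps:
(-29255 - 18510) - 2270 = -47765 - 2270 = -50035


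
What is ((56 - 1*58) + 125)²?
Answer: 15129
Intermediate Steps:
((56 - 1*58) + 125)² = ((56 - 58) + 125)² = (-2 + 125)² = 123² = 15129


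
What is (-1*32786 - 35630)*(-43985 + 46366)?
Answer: -162898496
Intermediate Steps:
(-1*32786 - 35630)*(-43985 + 46366) = (-32786 - 35630)*2381 = -68416*2381 = -162898496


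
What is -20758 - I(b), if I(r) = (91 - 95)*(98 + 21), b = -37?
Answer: -20282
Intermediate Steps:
I(r) = -476 (I(r) = -4*119 = -476)
-20758 - I(b) = -20758 - 1*(-476) = -20758 + 476 = -20282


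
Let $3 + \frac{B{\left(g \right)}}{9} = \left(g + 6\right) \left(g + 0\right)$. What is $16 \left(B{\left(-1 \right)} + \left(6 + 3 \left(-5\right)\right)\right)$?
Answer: $-1296$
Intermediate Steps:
$B{\left(g \right)} = -27 + 9 g \left(6 + g\right)$ ($B{\left(g \right)} = -27 + 9 \left(g + 6\right) \left(g + 0\right) = -27 + 9 \left(6 + g\right) g = -27 + 9 g \left(6 + g\right)$)
$16 \left(B{\left(-1 \right)} + \left(6 + 3 \left(-5\right)\right)\right) = 16 \left(\left(-27 + 9 \left(-1\right)^{2} + 54 \left(-1\right)\right) + \left(6 + 3 \left(-5\right)\right)\right) = 16 \left(\left(-27 + 9 \cdot 1 - 54\right) + \left(6 - 15\right)\right) = 16 \left(\left(-27 + 9 - 54\right) - 9\right) = 16 \left(-72 - 9\right) = 16 \left(-81\right) = -1296$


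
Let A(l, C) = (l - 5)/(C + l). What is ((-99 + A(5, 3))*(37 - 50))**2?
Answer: 1656369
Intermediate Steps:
A(l, C) = (-5 + l)/(C + l)
((-99 + A(5, 3))*(37 - 50))**2 = ((-99 + (-5 + 5)/(3 + 5))*(37 - 50))**2 = ((-99 + 0/8)*(-13))**2 = ((-99 + (1/8)*0)*(-13))**2 = ((-99 + 0)*(-13))**2 = (-99*(-13))**2 = 1287**2 = 1656369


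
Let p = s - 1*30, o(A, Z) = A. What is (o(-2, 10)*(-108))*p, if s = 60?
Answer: 6480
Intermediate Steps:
p = 30 (p = 60 - 1*30 = 60 - 30 = 30)
(o(-2, 10)*(-108))*p = -2*(-108)*30 = 216*30 = 6480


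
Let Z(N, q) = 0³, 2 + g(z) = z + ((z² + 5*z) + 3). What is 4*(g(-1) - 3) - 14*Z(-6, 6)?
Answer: -28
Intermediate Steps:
g(z) = 1 + z² + 6*z (g(z) = -2 + (z + ((z² + 5*z) + 3)) = -2 + (z + (3 + z² + 5*z)) = -2 + (3 + z² + 6*z) = 1 + z² + 6*z)
Z(N, q) = 0
4*(g(-1) - 3) - 14*Z(-6, 6) = 4*((1 + (-1)² + 6*(-1)) - 3) - 14*0 = 4*((1 + 1 - 6) - 3) + 0 = 4*(-4 - 3) + 0 = 4*(-7) + 0 = -28 + 0 = -28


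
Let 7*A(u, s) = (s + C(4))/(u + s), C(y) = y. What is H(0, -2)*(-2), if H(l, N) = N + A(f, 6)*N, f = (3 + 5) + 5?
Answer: 572/133 ≈ 4.3008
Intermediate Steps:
f = 13 (f = 8 + 5 = 13)
A(u, s) = (4 + s)/(7*(s + u)) (A(u, s) = ((s + 4)/(u + s))/7 = ((4 + s)/(s + u))/7 = (4 + s)/(7*(s + u)))
H(l, N) = 143*N/133 (H(l, N) = N + ((4 + 6)/(7*(6 + 13)))*N = N + ((⅐)*10/19)*N = N + ((⅐)*(1/19)*10)*N = N + 10*N/133 = 143*N/133)
H(0, -2)*(-2) = ((143/133)*(-2))*(-2) = -286/133*(-2) = 572/133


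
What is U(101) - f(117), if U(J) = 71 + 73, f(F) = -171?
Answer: 315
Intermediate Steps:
U(J) = 144
U(101) - f(117) = 144 - 1*(-171) = 144 + 171 = 315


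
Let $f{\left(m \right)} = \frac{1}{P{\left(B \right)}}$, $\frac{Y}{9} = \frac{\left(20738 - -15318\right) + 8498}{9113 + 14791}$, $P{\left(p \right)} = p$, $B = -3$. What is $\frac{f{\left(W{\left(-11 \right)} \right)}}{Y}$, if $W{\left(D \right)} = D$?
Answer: $- \frac{1328}{66831} \approx -0.019871$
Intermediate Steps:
$Y = \frac{22277}{1328}$ ($Y = 9 \frac{\left(20738 - -15318\right) + 8498}{9113 + 14791} = 9 \frac{\left(20738 + 15318\right) + 8498}{23904} = 9 \left(36056 + 8498\right) \frac{1}{23904} = 9 \cdot 44554 \cdot \frac{1}{23904} = 9 \cdot \frac{22277}{11952} = \frac{22277}{1328} \approx 16.775$)
$f{\left(m \right)} = - \frac{1}{3}$ ($f{\left(m \right)} = \frac{1}{-3} = - \frac{1}{3}$)
$\frac{f{\left(W{\left(-11 \right)} \right)}}{Y} = - \frac{1}{3 \cdot \frac{22277}{1328}} = \left(- \frac{1}{3}\right) \frac{1328}{22277} = - \frac{1328}{66831}$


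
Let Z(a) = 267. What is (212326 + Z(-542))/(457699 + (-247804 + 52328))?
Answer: 212593/262223 ≈ 0.81073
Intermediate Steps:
(212326 + Z(-542))/(457699 + (-247804 + 52328)) = (212326 + 267)/(457699 + (-247804 + 52328)) = 212593/(457699 - 195476) = 212593/262223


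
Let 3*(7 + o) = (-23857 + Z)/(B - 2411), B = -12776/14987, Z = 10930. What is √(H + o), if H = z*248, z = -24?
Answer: 4*I*√486467766405947082/36146433 ≈ 77.183*I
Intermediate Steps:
B = -12776/14987 (B = -12776*1/14987 = -12776/14987 ≈ -0.85247)
H = -5952 (H = -24*248 = -5952)
o = -188446048/36146433 (o = -7 + ((-23857 + 10930)/(-12776/14987 - 2411))/3 = -7 + (-12927/(-36146433/14987))/3 = -7 + (-12927*(-14987/36146433))/3 = -7 + (⅓)*(64578983/12048811) = -7 + 64578983/36146433 = -188446048/36146433 ≈ -5.2134)
√(H + o) = √(-5952 - 188446048/36146433) = √(-215332015264/36146433) = 4*I*√486467766405947082/36146433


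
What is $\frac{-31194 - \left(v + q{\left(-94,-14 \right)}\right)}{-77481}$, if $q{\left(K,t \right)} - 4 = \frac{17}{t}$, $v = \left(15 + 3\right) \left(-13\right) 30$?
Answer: $\frac{112825}{361578} \approx 0.31204$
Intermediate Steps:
$v = -7020$ ($v = 18 \left(-13\right) 30 = \left(-234\right) 30 = -7020$)
$q{\left(K,t \right)} = 4 + \frac{17}{t}$
$\frac{-31194 - \left(v + q{\left(-94,-14 \right)}\right)}{-77481} = \frac{-31194 - \left(-7020 + \left(4 + \frac{17}{-14}\right)\right)}{-77481} = \left(-31194 - \left(-7020 + \left(4 + 17 \left(- \frac{1}{14}\right)\right)\right)\right) \left(- \frac{1}{77481}\right) = \left(-31194 - \left(-7020 + \left(4 - \frac{17}{14}\right)\right)\right) \left(- \frac{1}{77481}\right) = \left(-31194 - \left(-7020 + \frac{39}{14}\right)\right) \left(- \frac{1}{77481}\right) = \left(-31194 - - \frac{98241}{14}\right) \left(- \frac{1}{77481}\right) = \left(-31194 + \frac{98241}{14}\right) \left(- \frac{1}{77481}\right) = \left(- \frac{338475}{14}\right) \left(- \frac{1}{77481}\right) = \frac{112825}{361578}$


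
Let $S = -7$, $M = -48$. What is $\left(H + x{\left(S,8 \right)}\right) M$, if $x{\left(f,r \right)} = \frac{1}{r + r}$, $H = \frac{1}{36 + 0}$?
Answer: $- \frac{13}{3} \approx -4.3333$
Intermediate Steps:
$H = \frac{1}{36} \approx 0.027778$
$x{\left(f,r \right)} = \frac{1}{2 r}$
$\left(H + x{\left(S,8 \right)}\right) M = \left(\frac{1}{36} + \frac{1}{2 \cdot 8}\right) \left(-48\right) = \left(\frac{1}{36} + \frac{1}{2} \cdot \frac{1}{8}\right) \left(-48\right) = \left(\frac{1}{36} + \frac{1}{16}\right) \left(-48\right) = \frac{13}{144} \left(-48\right) = - \frac{13}{3}$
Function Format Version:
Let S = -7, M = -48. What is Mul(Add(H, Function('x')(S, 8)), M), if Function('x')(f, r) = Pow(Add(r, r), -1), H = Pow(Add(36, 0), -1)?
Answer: Rational(-13, 3) ≈ -4.3333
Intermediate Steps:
H = Rational(1, 36) (H = Pow(36, -1) = Rational(1, 36) ≈ 0.027778)
Function('x')(f, r) = Mul(Rational(1, 2), Pow(r, -1)) (Function('x')(f, r) = Pow(Mul(2, r), -1) = Mul(Rational(1, 2), Pow(r, -1)))
Mul(Add(H, Function('x')(S, 8)), M) = Mul(Add(Rational(1, 36), Mul(Rational(1, 2), Pow(8, -1))), -48) = Mul(Add(Rational(1, 36), Mul(Rational(1, 2), Rational(1, 8))), -48) = Mul(Add(Rational(1, 36), Rational(1, 16)), -48) = Mul(Rational(13, 144), -48) = Rational(-13, 3)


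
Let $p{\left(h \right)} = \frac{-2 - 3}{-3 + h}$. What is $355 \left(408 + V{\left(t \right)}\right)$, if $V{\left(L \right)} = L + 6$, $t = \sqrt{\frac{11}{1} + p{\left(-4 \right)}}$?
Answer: $146970 + \frac{355 \sqrt{574}}{7} \approx 1.4819 \cdot 10^{5}$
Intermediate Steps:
$p{\left(h \right)} = - \frac{5}{-3 + h}$
$t = \frac{\sqrt{574}}{7}$ ($t = \sqrt{\frac{11}{1} - \frac{5}{-3 - 4}} = \sqrt{11 \cdot 1 - \frac{5}{-7}} = \sqrt{11 - - \frac{5}{7}} = \sqrt{11 + \frac{5}{7}} = \sqrt{\frac{82}{7}} = \frac{\sqrt{574}}{7} \approx 3.4226$)
$V{\left(L \right)} = 6 + L$
$355 \left(408 + V{\left(t \right)}\right) = 355 \left(408 + \left(6 + \frac{\sqrt{574}}{7}\right)\right) = 355 \left(414 + \frac{\sqrt{574}}{7}\right) = 146970 + \frac{355 \sqrt{574}}{7}$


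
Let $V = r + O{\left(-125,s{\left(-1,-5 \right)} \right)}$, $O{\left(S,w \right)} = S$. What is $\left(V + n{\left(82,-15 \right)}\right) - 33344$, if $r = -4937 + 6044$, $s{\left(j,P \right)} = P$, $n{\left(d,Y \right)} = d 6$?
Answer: $-31870$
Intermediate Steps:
$n{\left(d,Y \right)} = 6 d$
$r = 1107$
$V = 982$ ($V = 1107 - 125 = 982$)
$\left(V + n{\left(82,-15 \right)}\right) - 33344 = \left(982 + 6 \cdot 82\right) - 33344 = \left(982 + 492\right) - 33344 = 1474 - 33344 = -31870$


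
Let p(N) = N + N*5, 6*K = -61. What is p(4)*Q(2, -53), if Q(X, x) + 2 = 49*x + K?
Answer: -62620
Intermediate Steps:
K = -61/6 (K = (⅙)*(-61) = -61/6 ≈ -10.167)
p(N) = 6*N (p(N) = N + 5*N = 6*N)
Q(X, x) = -73/6 + 49*x (Q(X, x) = -2 + (49*x - 61/6) = -2 + (-61/6 + 49*x) = -73/6 + 49*x)
p(4)*Q(2, -53) = (6*4)*(-73/6 + 49*(-53)) = 24*(-73/6 - 2597) = 24*(-15655/6) = -62620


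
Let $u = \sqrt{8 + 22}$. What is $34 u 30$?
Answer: $1020 \sqrt{30} \approx 5586.8$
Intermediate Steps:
$u = \sqrt{30} \approx 5.4772$
$34 u 30 = 34 \sqrt{30} \cdot 30 = 1020 \sqrt{30}$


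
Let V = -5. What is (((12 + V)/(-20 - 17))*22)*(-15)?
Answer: 2310/37 ≈ 62.432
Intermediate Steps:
(((12 + V)/(-20 - 17))*22)*(-15) = (((12 - 5)/(-20 - 17))*22)*(-15) = ((7/(-37))*22)*(-15) = ((7*(-1/37))*22)*(-15) = -7/37*22*(-15) = -154/37*(-15) = 2310/37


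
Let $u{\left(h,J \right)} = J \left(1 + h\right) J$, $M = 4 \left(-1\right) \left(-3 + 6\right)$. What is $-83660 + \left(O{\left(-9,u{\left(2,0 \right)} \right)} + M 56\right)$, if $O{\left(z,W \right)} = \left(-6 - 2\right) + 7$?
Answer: $-84333$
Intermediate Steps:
$M = -12$ ($M = \left(-4\right) 3 = -12$)
$u{\left(h,J \right)} = J^{2} \left(1 + h\right)$
$O{\left(z,W \right)} = -1$ ($O{\left(z,W \right)} = -8 + 7 = -1$)
$-83660 + \left(O{\left(-9,u{\left(2,0 \right)} \right)} + M 56\right) = -83660 - 673 = -84333$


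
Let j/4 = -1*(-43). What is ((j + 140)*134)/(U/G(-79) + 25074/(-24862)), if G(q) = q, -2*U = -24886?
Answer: -10264376148/38917339 ≈ -263.75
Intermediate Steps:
U = 12443 (U = -1/2*(-24886) = 12443)
j = 172 (j = 4*(-1*(-43)) = 4*43 = 172)
((j + 140)*134)/(U/G(-79) + 25074/(-24862)) = ((172 + 140)*134)/(12443/(-79) + 25074/(-24862)) = (312*134)/(12443*(-1/79) + 25074*(-1/24862)) = 41808/(-12443/79 - 12537/12431) = 41808/(-155669356/982049) = 41808*(-982049/155669356) = -10264376148/38917339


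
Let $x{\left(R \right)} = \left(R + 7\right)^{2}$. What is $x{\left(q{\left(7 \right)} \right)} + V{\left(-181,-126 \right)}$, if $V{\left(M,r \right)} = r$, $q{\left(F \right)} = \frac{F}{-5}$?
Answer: $- \frac{2366}{25} \approx -94.64$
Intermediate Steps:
$q{\left(F \right)} = - \frac{F}{5}$ ($q{\left(F \right)} = F \left(- \frac{1}{5}\right) = - \frac{F}{5}$)
$x{\left(R \right)} = \left(7 + R\right)^{2}$
$x{\left(q{\left(7 \right)} \right)} + V{\left(-181,-126 \right)} = \left(7 - \frac{7}{5}\right)^{2} - 126 = \left(\frac{28}{5}\right)^{2} - 126 = \frac{784}{25} - 126 = - \frac{2366}{25}$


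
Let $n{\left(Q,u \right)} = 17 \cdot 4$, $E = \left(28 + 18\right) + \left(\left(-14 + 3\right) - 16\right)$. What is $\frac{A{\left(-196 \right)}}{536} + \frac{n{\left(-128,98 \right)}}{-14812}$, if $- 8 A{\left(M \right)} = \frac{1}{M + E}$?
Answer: $- \frac{12898889}{2810488128} \approx -0.0045896$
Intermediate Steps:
$E = 19$ ($E = 46 - 27 = 19$)
$n{\left(Q,u \right)} = 68$
$A{\left(M \right)} = - \frac{1}{8 \left(19 + M\right)}$ ($A{\left(M \right)} = - \frac{1}{8 \left(M + 19\right)} = - \frac{1}{8 \left(19 + M\right)}$)
$\frac{A{\left(-196 \right)}}{536} + \frac{n{\left(-128,98 \right)}}{-14812} = \frac{\left(-1\right) \frac{1}{152 + 8 \left(-196\right)}}{536} + \frac{68}{-14812} = - \frac{1}{152 - 1568} \cdot \frac{1}{536} + 68 \left(- \frac{1}{14812}\right) = - \frac{1}{-1416} \cdot \frac{1}{536} - \frac{17}{3703} = \left(-1\right) \left(- \frac{1}{1416}\right) \frac{1}{536} - \frac{17}{3703} = \frac{1}{1416} \cdot \frac{1}{536} - \frac{17}{3703} = \frac{1}{758976} - \frac{17}{3703} = - \frac{12898889}{2810488128}$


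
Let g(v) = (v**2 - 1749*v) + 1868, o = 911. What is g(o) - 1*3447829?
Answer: -4209379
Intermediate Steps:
g(v) = 1868 + v**2 - 1749*v
g(o) - 1*3447829 = (1868 + 911**2 - 1749*911) - 1*3447829 = (1868 + 829921 - 1593339) - 3447829 = -761550 - 3447829 = -4209379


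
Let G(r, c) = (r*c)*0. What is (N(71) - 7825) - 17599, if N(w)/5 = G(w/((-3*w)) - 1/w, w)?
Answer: -25424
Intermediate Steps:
G(r, c) = 0 (G(r, c) = (c*r)*0 = 0)
N(w) = 0 (N(w) = 5*0 = 0)
(N(71) - 7825) - 17599 = (0 - 7825) - 17599 = -7825 - 17599 = -25424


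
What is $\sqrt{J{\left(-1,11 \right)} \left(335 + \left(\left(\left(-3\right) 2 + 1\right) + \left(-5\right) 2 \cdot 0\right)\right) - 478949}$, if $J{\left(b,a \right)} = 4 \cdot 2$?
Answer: $i \sqrt{476309} \approx 690.15 i$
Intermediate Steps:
$J{\left(b,a \right)} = 8$
$\sqrt{J{\left(-1,11 \right)} \left(335 + \left(\left(\left(-3\right) 2 + 1\right) + \left(-5\right) 2 \cdot 0\right)\right) - 478949} = \sqrt{8 \left(335 + \left(\left(\left(-3\right) 2 + 1\right) + \left(-5\right) 2 \cdot 0\right)\right) - 478949} = \sqrt{8 \left(335 + \left(\left(-6 + 1\right) - 0\right)\right) - 478949} = \sqrt{8 \left(335 + \left(-5 + 0\right)\right) - 478949} = \sqrt{8 \left(335 - 5\right) - 478949} = \sqrt{8 \cdot 330 - 478949} = \sqrt{2640 - 478949} = \sqrt{-476309} = i \sqrt{476309}$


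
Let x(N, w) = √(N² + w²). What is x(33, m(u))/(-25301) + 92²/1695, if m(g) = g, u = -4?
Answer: 8464/1695 - √1105/25301 ≈ 4.9922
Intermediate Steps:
x(33, m(u))/(-25301) + 92²/1695 = √(33² + (-4)²)/(-25301) + 92²/1695 = √(1089 + 16)*(-1/25301) + 8464*(1/1695) = √1105*(-1/25301) + 8464/1695 = -√1105/25301 + 8464/1695 = 8464/1695 - √1105/25301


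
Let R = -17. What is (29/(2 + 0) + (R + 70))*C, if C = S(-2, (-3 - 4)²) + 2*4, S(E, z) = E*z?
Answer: -6075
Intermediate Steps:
C = -90 (C = -2*(-3 - 4)² + 2*4 = -2*(-7)² + 8 = -2*49 + 8 = -98 + 8 = -90)
(29/(2 + 0) + (R + 70))*C = (29/(2 + 0) + (-17 + 70))*(-90) = (29/2 + 53)*(-90) = (135/2)*(-90) = -6075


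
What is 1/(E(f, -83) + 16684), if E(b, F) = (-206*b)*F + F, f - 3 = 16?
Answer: 1/341463 ≈ 2.9286e-6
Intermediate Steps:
f = 19 (f = 3 + 16 = 19)
E(b, F) = F - 206*F*b (E(b, F) = -206*F*b + F = F - 206*F*b)
1/(E(f, -83) + 16684) = 1/(-83*(1 - 206*19) + 16684) = 1/(-83*(1 - 3914) + 16684) = 1/(-83*(-3913) + 16684) = 1/(324779 + 16684) = 1/341463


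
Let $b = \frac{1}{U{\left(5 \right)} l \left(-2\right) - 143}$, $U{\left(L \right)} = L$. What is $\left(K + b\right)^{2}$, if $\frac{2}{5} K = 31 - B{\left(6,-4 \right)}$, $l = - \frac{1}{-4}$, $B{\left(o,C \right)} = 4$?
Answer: $\frac{1542996961}{338724} \approx 4555.3$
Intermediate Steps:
$l = \frac{1}{4}$ ($l = \left(-1\right) \left(- \frac{1}{4}\right) = \frac{1}{4} \approx 0.25$)
$K = \frac{135}{2}$ ($K = \frac{5 \left(31 - 4\right)}{2} = \frac{5}{2} \cdot 27 = \frac{135}{2} \approx 67.5$)
$b = - \frac{2}{291}$ ($b = \frac{1}{5 \cdot \frac{1}{4} \left(-2\right) - 143} = \frac{1}{\frac{5}{4} \left(-2\right) - 143} = \frac{1}{- \frac{5}{2} - 143} = \frac{1}{- \frac{291}{2}} = - \frac{2}{291} \approx -0.0068729$)
$\left(K + b\right)^{2} = \left(\frac{135}{2} - \frac{2}{291}\right)^{2} = \left(\frac{39281}{582}\right)^{2} = \frac{1542996961}{338724}$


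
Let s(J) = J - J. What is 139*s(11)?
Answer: 0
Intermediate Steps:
s(J) = 0
139*s(11) = 139*0 = 0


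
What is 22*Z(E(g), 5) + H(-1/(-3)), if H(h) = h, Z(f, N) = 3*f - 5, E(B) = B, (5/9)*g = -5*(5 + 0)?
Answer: -9239/3 ≈ -3079.7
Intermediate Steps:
g = -45 (g = 9*(-5*(5 + 0))/5 = 9*(-5*5)/5 = (9/5)*(-25) = -45)
Z(f, N) = -5 + 3*f
22*Z(E(g), 5) + H(-1/(-3)) = 22*(-5 + 3*(-45)) - 1/(-3) = 22*(-5 - 135) - 1*(-1/3) = 22*(-140) + 1/3 = -3080 + 1/3 = -9239/3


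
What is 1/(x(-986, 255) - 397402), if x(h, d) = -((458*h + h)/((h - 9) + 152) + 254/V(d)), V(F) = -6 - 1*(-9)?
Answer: -843/335533834 ≈ -2.5124e-6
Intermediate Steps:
V(F) = 3 (V(F) = -6 + 9 = 3)
x(h, d) = -254/3 - 459*h/(143 + h) (x(h, d) = -((458*h + h)/((h - 9) + 152) + 254/3) = -((459*h)/((-9 + h) + 152) + 254*(1/3)) = -((459*h)/(143 + h) + 254/3) = -(459*h/(143 + h) + 254/3) = -(254/3 + 459*h/(143 + h)) = -254/3 - 459*h/(143 + h))
1/(x(-986, 255) - 397402) = 1/((-36322 - 1631*(-986))/(3*(143 - 986)) - 397402) = 1/((1/3)*(-36322 + 1608166)/(-843) - 397402) = 1/((1/3)*(-1/843)*1571844 - 397402) = 1/(-523948/843 - 397402) = 1/(-335533834/843) = -843/335533834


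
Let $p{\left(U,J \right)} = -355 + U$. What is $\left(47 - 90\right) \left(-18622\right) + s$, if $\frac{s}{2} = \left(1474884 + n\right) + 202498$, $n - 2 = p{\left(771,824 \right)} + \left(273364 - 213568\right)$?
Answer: $4275938$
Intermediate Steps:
$n = 60214$ ($n = 2 + \left(\left(-355 + 771\right) + \left(273364 - 213568\right)\right) = 2 + \left(416 + \left(273364 - 213568\right)\right) = 2 + \left(416 + 59796\right) = 2 + 60212 = 60214$)
$s = 3475192$ ($s = 2 \left(\left(1474884 + 60214\right) + 202498\right) = 2 \left(1535098 + 202498\right) = 2 \cdot 1737596 = 3475192$)
$\left(47 - 90\right) \left(-18622\right) + s = \left(47 - 90\right) \left(-18622\right) + 3475192 = \left(-43\right) \left(-18622\right) + 3475192 = 800746 + 3475192 = 4275938$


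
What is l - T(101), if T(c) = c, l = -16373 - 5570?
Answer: -22044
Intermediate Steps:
l = -21943
l - T(101) = -21943 - 1*101 = -21943 - 101 = -22044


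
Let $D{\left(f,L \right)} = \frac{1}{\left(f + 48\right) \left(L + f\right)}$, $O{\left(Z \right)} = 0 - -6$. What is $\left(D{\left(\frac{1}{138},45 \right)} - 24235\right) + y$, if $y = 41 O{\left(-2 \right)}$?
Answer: $- \frac{987096354331}{41147875} \approx -23989.0$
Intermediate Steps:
$O{\left(Z \right)} = 6$ ($O{\left(Z \right)} = 0 + 6 = 6$)
$y = 246$ ($y = 41 \cdot 6 = 246$)
$D{\left(f,L \right)} = \frac{1}{\left(48 + f\right) \left(L + f\right)}$
$\left(D{\left(\frac{1}{138},45 \right)} - 24235\right) + y = \left(\frac{1}{\left(\frac{1}{138}\right)^{2} + 48 \cdot 45 + \frac{48}{138} + \frac{45}{138}} - 24235\right) + 246 = \left(\frac{1}{\left(\frac{1}{138}\right)^{2} + 2160 + 48 \cdot \frac{1}{138} + 45 \cdot \frac{1}{138}} - 24235\right) + 246 = \left(\frac{1}{\frac{1}{19044} + 2160 + \frac{8}{23} + \frac{15}{46}} - 24235\right) + 246 = \left(\frac{1}{\frac{41147875}{19044}} - 24235\right) + 246 = \left(\frac{19044}{41147875} - 24235\right) + 246 = - \frac{997218731581}{41147875} + 246 = - \frac{987096354331}{41147875}$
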